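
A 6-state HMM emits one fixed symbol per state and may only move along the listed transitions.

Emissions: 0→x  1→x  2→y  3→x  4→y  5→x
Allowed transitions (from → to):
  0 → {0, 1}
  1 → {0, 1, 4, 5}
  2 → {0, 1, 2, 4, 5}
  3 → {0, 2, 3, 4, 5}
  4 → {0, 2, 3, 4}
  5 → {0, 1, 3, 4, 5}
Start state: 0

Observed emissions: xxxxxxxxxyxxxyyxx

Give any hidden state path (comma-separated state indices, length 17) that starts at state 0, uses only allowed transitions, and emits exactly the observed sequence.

  t0 'x' -> {0,1,3,5}, take 0 (start)
  t1 'x' -> {0,1,3,5}, take 0 (0->0 ok)
  t2 'x' -> {0,1,3,5}, take 1 (0->1 ok)
  t3 'x' -> {0,1,3,5}, take 1 (1->1 ok)
  t4 'x' -> {0,1,3,5}, take 1 (1->1 ok)
  t5 'x' -> {0,1,3,5}, take 5 (1->5 ok)
  t6 'x' -> {0,1,3,5}, take 1 (5->1 ok)
  t7 'x' -> {0,1,3,5}, take 0 (1->0 ok)
  t8 'x' -> {0,1,3,5}, take 1 (0->1 ok)
  t9 'y' -> {2,4}, take 4 (1->4 ok)
  t10 'x' -> {0,1,3,5}, take 3 (4->3 ok)
  t11 'x' -> {0,1,3,5}, take 5 (3->5 ok)
  t12 'x' -> {0,1,3,5}, take 3 (5->3 ok)
  t13 'y' -> {2,4}, take 2 (3->2 ok)
  t14 'y' -> {2,4}, take 4 (2->4 ok)
  t15 'x' -> {0,1,3,5}, take 0 (4->0 ok)
  t16 'x' -> {0,1,3,5}, take 1 (0->1 ok)

0,0,1,1,1,5,1,0,1,4,3,5,3,2,4,0,1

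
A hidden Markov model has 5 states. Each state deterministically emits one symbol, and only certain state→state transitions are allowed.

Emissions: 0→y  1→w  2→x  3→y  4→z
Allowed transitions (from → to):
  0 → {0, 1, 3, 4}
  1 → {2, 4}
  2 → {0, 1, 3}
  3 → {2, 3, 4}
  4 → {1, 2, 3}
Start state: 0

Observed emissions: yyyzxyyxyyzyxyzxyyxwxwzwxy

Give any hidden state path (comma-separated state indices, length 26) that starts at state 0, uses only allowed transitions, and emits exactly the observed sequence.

0,3,3,4,2,0,3,2,0,3,4,3,2,0,4,2,0,3,2,1,2,1,4,1,2,0

  [0] y  {0,3}  => 0  start
  [1] y  {0,3}  => 3  0->3 ok
  [2] y  {0,3}  => 3  3->3 ok
  [3] z  {4}  => 4  3->4 ok
  [4] x  {2}  => 2  4->2 ok
  [5] y  {0,3}  => 0  2->0 ok
  [6] y  {0,3}  => 3  0->3 ok
  [7] x  {2}  => 2  3->2 ok
  [8] y  {0,3}  => 0  2->0 ok
  [9] y  {0,3}  => 3  0->3 ok
  [10] z  {4}  => 4  3->4 ok
  [11] y  {0,3}  => 3  4->3 ok
  [12] x  {2}  => 2  3->2 ok
  [13] y  {0,3}  => 0  2->0 ok
  [14] z  {4}  => 4  0->4 ok
  [15] x  {2}  => 2  4->2 ok
  [16] y  {0,3}  => 0  2->0 ok
  [17] y  {0,3}  => 3  0->3 ok
  [18] x  {2}  => 2  3->2 ok
  [19] w  {1}  => 1  2->1 ok
  [20] x  {2}  => 2  1->2 ok
  [21] w  {1}  => 1  2->1 ok
  [22] z  {4}  => 4  1->4 ok
  [23] w  {1}  => 1  4->1 ok
  [24] x  {2}  => 2  1->2 ok
  [25] y  {0,3}  => 0  2->0 ok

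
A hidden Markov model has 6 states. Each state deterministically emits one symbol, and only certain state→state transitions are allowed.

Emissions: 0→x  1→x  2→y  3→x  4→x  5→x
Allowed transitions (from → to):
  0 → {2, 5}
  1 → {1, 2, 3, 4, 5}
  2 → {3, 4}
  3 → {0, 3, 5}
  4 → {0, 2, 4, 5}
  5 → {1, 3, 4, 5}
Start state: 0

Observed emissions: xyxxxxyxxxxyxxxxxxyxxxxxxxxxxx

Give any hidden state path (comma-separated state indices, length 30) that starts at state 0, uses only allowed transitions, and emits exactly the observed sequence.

  [0] x  {0,1,3,4,5}  => 0  start
  [1] y  {2}  => 2  0->2 ok
  [2] x  {0,1,3,4,5}  => 4  2->4 ok
  [3] x  {0,1,3,4,5}  => 4  4->4 ok
  [4] x  {0,1,3,4,5}  => 4  4->4 ok
  [5] x  {0,1,3,4,5}  => 0  4->0 ok
  [6] y  {2}  => 2  0->2 ok
  [7] x  {0,1,3,4,5}  => 3  2->3 ok
  [8] x  {0,1,3,4,5}  => 0  3->0 ok
  [9] x  {0,1,3,4,5}  => 5  0->5 ok
  [10] x  {0,1,3,4,5}  => 4  5->4 ok
  [11] y  {2}  => 2  4->2 ok
  [12] x  {0,1,3,4,5}  => 4  2->4 ok
  [13] x  {0,1,3,4,5}  => 5  4->5 ok
  [14] x  {0,1,3,4,5}  => 5  5->5 ok
  [15] x  {0,1,3,4,5}  => 5  5->5 ok
  [16] x  {0,1,3,4,5}  => 3  5->3 ok
  [17] x  {0,1,3,4,5}  => 0  3->0 ok
  [18] y  {2}  => 2  0->2 ok
  [19] x  {0,1,3,4,5}  => 3  2->3 ok
  [20] x  {0,1,3,4,5}  => 0  3->0 ok
  [21] x  {0,1,3,4,5}  => 5  0->5 ok
  [22] x  {0,1,3,4,5}  => 1  5->1 ok
  [23] x  {0,1,3,4,5}  => 1  1->1 ok
  [24] x  {0,1,3,4,5}  => 4  1->4 ok
  [25] x  {0,1,3,4,5}  => 5  4->5 ok
  [26] x  {0,1,3,4,5}  => 5  5->5 ok
  [27] x  {0,1,3,4,5}  => 1  5->1 ok
  [28] x  {0,1,3,4,5}  => 5  1->5 ok
  [29] x  {0,1,3,4,5}  => 4  5->4 ok

0,2,4,4,4,0,2,3,0,5,4,2,4,5,5,5,3,0,2,3,0,5,1,1,4,5,5,1,5,4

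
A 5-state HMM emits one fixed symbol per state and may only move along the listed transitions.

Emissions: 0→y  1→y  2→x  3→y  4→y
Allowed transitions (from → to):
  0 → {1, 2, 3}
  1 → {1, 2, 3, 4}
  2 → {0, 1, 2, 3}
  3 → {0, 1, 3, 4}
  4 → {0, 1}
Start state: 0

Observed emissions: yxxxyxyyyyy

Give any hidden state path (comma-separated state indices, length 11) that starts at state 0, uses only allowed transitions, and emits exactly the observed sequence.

0,2,2,2,0,2,3,3,3,0,3

  t0 'y' -> {0,1,3,4}, take 0 (start)
  t1 'x' -> {2}, take 2 (0->2 ok)
  t2 'x' -> {2}, take 2 (2->2 ok)
  t3 'x' -> {2}, take 2 (2->2 ok)
  t4 'y' -> {0,1,3,4}, take 0 (2->0 ok)
  t5 'x' -> {2}, take 2 (0->2 ok)
  t6 'y' -> {0,1,3,4}, take 3 (2->3 ok)
  t7 'y' -> {0,1,3,4}, take 3 (3->3 ok)
  t8 'y' -> {0,1,3,4}, take 3 (3->3 ok)
  t9 'y' -> {0,1,3,4}, take 0 (3->0 ok)
  t10 'y' -> {0,1,3,4}, take 3 (0->3 ok)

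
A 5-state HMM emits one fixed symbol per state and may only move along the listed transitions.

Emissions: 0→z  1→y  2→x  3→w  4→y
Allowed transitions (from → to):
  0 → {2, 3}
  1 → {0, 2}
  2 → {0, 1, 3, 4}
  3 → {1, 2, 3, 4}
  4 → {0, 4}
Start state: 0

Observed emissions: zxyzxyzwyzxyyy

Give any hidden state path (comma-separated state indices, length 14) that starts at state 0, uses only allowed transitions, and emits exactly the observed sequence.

0,2,4,0,2,4,0,3,4,0,2,4,4,4

  pos 0: z in {0}, choose 0; start
  pos 1: x in {2}, choose 2; 0->2 ok
  pos 2: y in {1,4}, choose 4; 2->4 ok
  pos 3: z in {0}, choose 0; 4->0 ok
  pos 4: x in {2}, choose 2; 0->2 ok
  pos 5: y in {1,4}, choose 4; 2->4 ok
  pos 6: z in {0}, choose 0; 4->0 ok
  pos 7: w in {3}, choose 3; 0->3 ok
  pos 8: y in {1,4}, choose 4; 3->4 ok
  pos 9: z in {0}, choose 0; 4->0 ok
  pos 10: x in {2}, choose 2; 0->2 ok
  pos 11: y in {1,4}, choose 4; 2->4 ok
  pos 12: y in {1,4}, choose 4; 4->4 ok
  pos 13: y in {1,4}, choose 4; 4->4 ok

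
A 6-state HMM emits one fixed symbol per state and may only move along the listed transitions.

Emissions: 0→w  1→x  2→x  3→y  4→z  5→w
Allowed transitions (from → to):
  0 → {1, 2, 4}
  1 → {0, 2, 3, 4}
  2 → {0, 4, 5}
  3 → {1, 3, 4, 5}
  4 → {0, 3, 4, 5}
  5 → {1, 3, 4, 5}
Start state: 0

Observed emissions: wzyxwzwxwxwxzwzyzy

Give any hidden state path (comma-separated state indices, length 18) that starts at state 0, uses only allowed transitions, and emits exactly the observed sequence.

  t0 'w' -> {0,5}, take 0 (start)
  t1 'z' -> {4}, take 4 (0->4 ok)
  t2 'y' -> {3}, take 3 (4->3 ok)
  t3 'x' -> {1,2}, take 1 (3->1 ok)
  t4 'w' -> {0,5}, take 0 (1->0 ok)
  t5 'z' -> {4}, take 4 (0->4 ok)
  t6 'w' -> {0,5}, take 0 (4->0 ok)
  t7 'x' -> {1,2}, take 2 (0->2 ok)
  t8 'w' -> {0,5}, take 0 (2->0 ok)
  t9 'x' -> {1,2}, take 2 (0->2 ok)
  t10 'w' -> {0,5}, take 0 (2->0 ok)
  t11 'x' -> {1,2}, take 2 (0->2 ok)
  t12 'z' -> {4}, take 4 (2->4 ok)
  t13 'w' -> {0,5}, take 0 (4->0 ok)
  t14 'z' -> {4}, take 4 (0->4 ok)
  t15 'y' -> {3}, take 3 (4->3 ok)
  t16 'z' -> {4}, take 4 (3->4 ok)
  t17 'y' -> {3}, take 3 (4->3 ok)

0,4,3,1,0,4,0,2,0,2,0,2,4,0,4,3,4,3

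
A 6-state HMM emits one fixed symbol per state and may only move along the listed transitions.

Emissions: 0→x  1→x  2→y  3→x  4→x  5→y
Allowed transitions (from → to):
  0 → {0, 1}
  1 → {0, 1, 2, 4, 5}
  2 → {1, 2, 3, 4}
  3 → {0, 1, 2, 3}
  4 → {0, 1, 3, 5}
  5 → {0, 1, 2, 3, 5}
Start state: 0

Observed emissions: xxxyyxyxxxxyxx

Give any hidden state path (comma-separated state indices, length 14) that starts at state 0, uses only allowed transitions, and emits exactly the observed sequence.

0,0,1,2,2,4,5,0,0,1,1,2,3,3

  0: obs=x cand={0,1,3,4} pick 0 [start]
  1: obs=x cand={0,1,3,4} pick 0 [0->0 ok]
  2: obs=x cand={0,1,3,4} pick 1 [0->1 ok]
  3: obs=y cand={2,5} pick 2 [1->2 ok]
  4: obs=y cand={2,5} pick 2 [2->2 ok]
  5: obs=x cand={0,1,3,4} pick 4 [2->4 ok]
  6: obs=y cand={2,5} pick 5 [4->5 ok]
  7: obs=x cand={0,1,3,4} pick 0 [5->0 ok]
  8: obs=x cand={0,1,3,4} pick 0 [0->0 ok]
  9: obs=x cand={0,1,3,4} pick 1 [0->1 ok]
  10: obs=x cand={0,1,3,4} pick 1 [1->1 ok]
  11: obs=y cand={2,5} pick 2 [1->2 ok]
  12: obs=x cand={0,1,3,4} pick 3 [2->3 ok]
  13: obs=x cand={0,1,3,4} pick 3 [3->3 ok]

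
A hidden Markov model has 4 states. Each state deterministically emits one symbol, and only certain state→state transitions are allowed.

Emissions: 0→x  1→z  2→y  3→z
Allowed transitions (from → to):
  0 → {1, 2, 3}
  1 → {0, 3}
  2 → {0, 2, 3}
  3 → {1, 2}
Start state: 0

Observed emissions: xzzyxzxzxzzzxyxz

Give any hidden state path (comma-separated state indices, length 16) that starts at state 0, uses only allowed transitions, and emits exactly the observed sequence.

  t0 'x' -> {0}, take 0 (start)
  t1 'z' -> {1,3}, take 1 (0->1 ok)
  t2 'z' -> {1,3}, take 3 (1->3 ok)
  t3 'y' -> {2}, take 2 (3->2 ok)
  t4 'x' -> {0}, take 0 (2->0 ok)
  t5 'z' -> {1,3}, take 1 (0->1 ok)
  t6 'x' -> {0}, take 0 (1->0 ok)
  t7 'z' -> {1,3}, take 1 (0->1 ok)
  t8 'x' -> {0}, take 0 (1->0 ok)
  t9 'z' -> {1,3}, take 1 (0->1 ok)
  t10 'z' -> {1,3}, take 3 (1->3 ok)
  t11 'z' -> {1,3}, take 1 (3->1 ok)
  t12 'x' -> {0}, take 0 (1->0 ok)
  t13 'y' -> {2}, take 2 (0->2 ok)
  t14 'x' -> {0}, take 0 (2->0 ok)
  t15 'z' -> {1,3}, take 3 (0->3 ok)

0,1,3,2,0,1,0,1,0,1,3,1,0,2,0,3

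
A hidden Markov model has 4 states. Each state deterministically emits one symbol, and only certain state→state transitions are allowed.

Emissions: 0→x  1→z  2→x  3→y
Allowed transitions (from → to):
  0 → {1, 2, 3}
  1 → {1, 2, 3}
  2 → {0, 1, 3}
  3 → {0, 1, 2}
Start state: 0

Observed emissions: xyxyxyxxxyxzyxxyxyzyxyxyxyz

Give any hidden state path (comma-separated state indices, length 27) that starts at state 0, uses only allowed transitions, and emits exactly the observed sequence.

0,3,2,3,2,3,0,2,0,3,2,1,3,2,0,3,0,3,1,3,2,3,2,3,0,3,1

  pos 0: x in {0,2}, choose 0; start
  pos 1: y in {3}, choose 3; 0->3 ok
  pos 2: x in {0,2}, choose 2; 3->2 ok
  pos 3: y in {3}, choose 3; 2->3 ok
  pos 4: x in {0,2}, choose 2; 3->2 ok
  pos 5: y in {3}, choose 3; 2->3 ok
  pos 6: x in {0,2}, choose 0; 3->0 ok
  pos 7: x in {0,2}, choose 2; 0->2 ok
  pos 8: x in {0,2}, choose 0; 2->0 ok
  pos 9: y in {3}, choose 3; 0->3 ok
  pos 10: x in {0,2}, choose 2; 3->2 ok
  pos 11: z in {1}, choose 1; 2->1 ok
  pos 12: y in {3}, choose 3; 1->3 ok
  pos 13: x in {0,2}, choose 2; 3->2 ok
  pos 14: x in {0,2}, choose 0; 2->0 ok
  pos 15: y in {3}, choose 3; 0->3 ok
  pos 16: x in {0,2}, choose 0; 3->0 ok
  pos 17: y in {3}, choose 3; 0->3 ok
  pos 18: z in {1}, choose 1; 3->1 ok
  pos 19: y in {3}, choose 3; 1->3 ok
  pos 20: x in {0,2}, choose 2; 3->2 ok
  pos 21: y in {3}, choose 3; 2->3 ok
  pos 22: x in {0,2}, choose 2; 3->2 ok
  pos 23: y in {3}, choose 3; 2->3 ok
  pos 24: x in {0,2}, choose 0; 3->0 ok
  pos 25: y in {3}, choose 3; 0->3 ok
  pos 26: z in {1}, choose 1; 3->1 ok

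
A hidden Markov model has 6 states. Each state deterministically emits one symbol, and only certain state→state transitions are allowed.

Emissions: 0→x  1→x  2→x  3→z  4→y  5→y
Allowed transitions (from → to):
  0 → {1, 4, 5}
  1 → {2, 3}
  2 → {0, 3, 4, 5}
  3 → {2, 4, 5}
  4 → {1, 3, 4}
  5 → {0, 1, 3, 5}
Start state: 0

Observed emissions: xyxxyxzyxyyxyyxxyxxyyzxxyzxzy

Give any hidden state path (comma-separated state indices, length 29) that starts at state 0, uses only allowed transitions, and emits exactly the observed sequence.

  [0] x  {0,1,2}  => 0  start
  [1] y  {4,5}  => 4  0->4 ok
  [2] x  {0,1,2}  => 1  4->1 ok
  [3] x  {0,1,2}  => 2  1->2 ok
  [4] y  {4,5}  => 4  2->4 ok
  [5] x  {0,1,2}  => 1  4->1 ok
  [6] z  {3}  => 3  1->3 ok
  [7] y  {4,5}  => 5  3->5 ok
  [8] x  {0,1,2}  => 0  5->0 ok
  [9] y  {4,5}  => 5  0->5 ok
  [10] y  {4,5}  => 5  5->5 ok
  [11] x  {0,1,2}  => 0  5->0 ok
  [12] y  {4,5}  => 4  0->4 ok
  [13] y  {4,5}  => 4  4->4 ok
  [14] x  {0,1,2}  => 1  4->1 ok
  [15] x  {0,1,2}  => 2  1->2 ok
  [16] y  {4,5}  => 4  2->4 ok
  [17] x  {0,1,2}  => 1  4->1 ok
  [18] x  {0,1,2}  => 2  1->2 ok
  [19] y  {4,5}  => 4  2->4 ok
  [20] y  {4,5}  => 4  4->4 ok
  [21] z  {3}  => 3  4->3 ok
  [22] x  {0,1,2}  => 2  3->2 ok
  [23] x  {0,1,2}  => 0  2->0 ok
  [24] y  {4,5}  => 5  0->5 ok
  [25] z  {3}  => 3  5->3 ok
  [26] x  {0,1,2}  => 2  3->2 ok
  [27] z  {3}  => 3  2->3 ok
  [28] y  {4,5}  => 5  3->5 ok

0,4,1,2,4,1,3,5,0,5,5,0,4,4,1,2,4,1,2,4,4,3,2,0,5,3,2,3,5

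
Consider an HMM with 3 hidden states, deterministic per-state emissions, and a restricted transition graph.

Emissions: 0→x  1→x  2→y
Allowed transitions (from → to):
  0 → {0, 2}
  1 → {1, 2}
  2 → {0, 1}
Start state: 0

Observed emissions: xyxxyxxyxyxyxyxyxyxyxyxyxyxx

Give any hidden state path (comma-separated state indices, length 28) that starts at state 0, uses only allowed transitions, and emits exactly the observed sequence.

  0: obs=x cand={0,1} pick 0 [start]
  1: obs=y cand={2} pick 2 [0->2 ok]
  2: obs=x cand={0,1} pick 1 [2->1 ok]
  3: obs=x cand={0,1} pick 1 [1->1 ok]
  4: obs=y cand={2} pick 2 [1->2 ok]
  5: obs=x cand={0,1} pick 0 [2->0 ok]
  6: obs=x cand={0,1} pick 0 [0->0 ok]
  7: obs=y cand={2} pick 2 [0->2 ok]
  8: obs=x cand={0,1} pick 1 [2->1 ok]
  9: obs=y cand={2} pick 2 [1->2 ok]
  10: obs=x cand={0,1} pick 0 [2->0 ok]
  11: obs=y cand={2} pick 2 [0->2 ok]
  12: obs=x cand={0,1} pick 0 [2->0 ok]
  13: obs=y cand={2} pick 2 [0->2 ok]
  14: obs=x cand={0,1} pick 1 [2->1 ok]
  15: obs=y cand={2} pick 2 [1->2 ok]
  16: obs=x cand={0,1} pick 0 [2->0 ok]
  17: obs=y cand={2} pick 2 [0->2 ok]
  18: obs=x cand={0,1} pick 1 [2->1 ok]
  19: obs=y cand={2} pick 2 [1->2 ok]
  20: obs=x cand={0,1} pick 1 [2->1 ok]
  21: obs=y cand={2} pick 2 [1->2 ok]
  22: obs=x cand={0,1} pick 0 [2->0 ok]
  23: obs=y cand={2} pick 2 [0->2 ok]
  24: obs=x cand={0,1} pick 1 [2->1 ok]
  25: obs=y cand={2} pick 2 [1->2 ok]
  26: obs=x cand={0,1} pick 1 [2->1 ok]
  27: obs=x cand={0,1} pick 1 [1->1 ok]

0,2,1,1,2,0,0,2,1,2,0,2,0,2,1,2,0,2,1,2,1,2,0,2,1,2,1,1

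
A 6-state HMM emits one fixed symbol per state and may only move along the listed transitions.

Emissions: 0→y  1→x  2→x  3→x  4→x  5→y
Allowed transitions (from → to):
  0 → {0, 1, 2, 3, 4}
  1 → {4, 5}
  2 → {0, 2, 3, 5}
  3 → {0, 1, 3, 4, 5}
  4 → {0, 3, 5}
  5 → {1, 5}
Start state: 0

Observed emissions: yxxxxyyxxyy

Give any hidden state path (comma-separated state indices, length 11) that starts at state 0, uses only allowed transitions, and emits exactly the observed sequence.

0,2,3,3,4,5,5,1,4,0,0

  pos 0: y in {0,5}, choose 0; start
  pos 1: x in {1,2,3,4}, choose 2; 0->2 ok
  pos 2: x in {1,2,3,4}, choose 3; 2->3 ok
  pos 3: x in {1,2,3,4}, choose 3; 3->3 ok
  pos 4: x in {1,2,3,4}, choose 4; 3->4 ok
  pos 5: y in {0,5}, choose 5; 4->5 ok
  pos 6: y in {0,5}, choose 5; 5->5 ok
  pos 7: x in {1,2,3,4}, choose 1; 5->1 ok
  pos 8: x in {1,2,3,4}, choose 4; 1->4 ok
  pos 9: y in {0,5}, choose 0; 4->0 ok
  pos 10: y in {0,5}, choose 0; 0->0 ok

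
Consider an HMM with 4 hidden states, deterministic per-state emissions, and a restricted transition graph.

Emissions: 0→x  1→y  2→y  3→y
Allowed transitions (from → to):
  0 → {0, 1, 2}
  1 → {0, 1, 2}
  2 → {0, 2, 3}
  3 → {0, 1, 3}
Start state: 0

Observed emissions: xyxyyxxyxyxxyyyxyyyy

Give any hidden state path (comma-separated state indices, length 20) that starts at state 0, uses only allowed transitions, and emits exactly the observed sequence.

0,2,0,2,2,0,0,2,0,1,0,0,2,3,1,0,2,3,3,3

  pos 0: x in {0}, choose 0; start
  pos 1: y in {1,2,3}, choose 2; 0->2 ok
  pos 2: x in {0}, choose 0; 2->0 ok
  pos 3: y in {1,2,3}, choose 2; 0->2 ok
  pos 4: y in {1,2,3}, choose 2; 2->2 ok
  pos 5: x in {0}, choose 0; 2->0 ok
  pos 6: x in {0}, choose 0; 0->0 ok
  pos 7: y in {1,2,3}, choose 2; 0->2 ok
  pos 8: x in {0}, choose 0; 2->0 ok
  pos 9: y in {1,2,3}, choose 1; 0->1 ok
  pos 10: x in {0}, choose 0; 1->0 ok
  pos 11: x in {0}, choose 0; 0->0 ok
  pos 12: y in {1,2,3}, choose 2; 0->2 ok
  pos 13: y in {1,2,3}, choose 3; 2->3 ok
  pos 14: y in {1,2,3}, choose 1; 3->1 ok
  pos 15: x in {0}, choose 0; 1->0 ok
  pos 16: y in {1,2,3}, choose 2; 0->2 ok
  pos 17: y in {1,2,3}, choose 3; 2->3 ok
  pos 18: y in {1,2,3}, choose 3; 3->3 ok
  pos 19: y in {1,2,3}, choose 3; 3->3 ok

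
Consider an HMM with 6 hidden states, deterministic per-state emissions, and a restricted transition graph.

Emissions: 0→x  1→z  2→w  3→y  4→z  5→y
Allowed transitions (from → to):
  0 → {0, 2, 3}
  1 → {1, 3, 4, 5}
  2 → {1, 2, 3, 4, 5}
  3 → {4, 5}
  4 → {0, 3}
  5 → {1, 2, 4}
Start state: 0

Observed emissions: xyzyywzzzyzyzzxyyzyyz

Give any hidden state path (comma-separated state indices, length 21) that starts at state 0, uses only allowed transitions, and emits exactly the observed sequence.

0,3,4,3,5,2,1,1,1,5,1,5,1,4,0,3,5,4,3,5,4

  0: obs=x cand={0} pick 0 [start]
  1: obs=y cand={3,5} pick 3 [0->3 ok]
  2: obs=z cand={1,4} pick 4 [3->4 ok]
  3: obs=y cand={3,5} pick 3 [4->3 ok]
  4: obs=y cand={3,5} pick 5 [3->5 ok]
  5: obs=w cand={2} pick 2 [5->2 ok]
  6: obs=z cand={1,4} pick 1 [2->1 ok]
  7: obs=z cand={1,4} pick 1 [1->1 ok]
  8: obs=z cand={1,4} pick 1 [1->1 ok]
  9: obs=y cand={3,5} pick 5 [1->5 ok]
  10: obs=z cand={1,4} pick 1 [5->1 ok]
  11: obs=y cand={3,5} pick 5 [1->5 ok]
  12: obs=z cand={1,4} pick 1 [5->1 ok]
  13: obs=z cand={1,4} pick 4 [1->4 ok]
  14: obs=x cand={0} pick 0 [4->0 ok]
  15: obs=y cand={3,5} pick 3 [0->3 ok]
  16: obs=y cand={3,5} pick 5 [3->5 ok]
  17: obs=z cand={1,4} pick 4 [5->4 ok]
  18: obs=y cand={3,5} pick 3 [4->3 ok]
  19: obs=y cand={3,5} pick 5 [3->5 ok]
  20: obs=z cand={1,4} pick 4 [5->4 ok]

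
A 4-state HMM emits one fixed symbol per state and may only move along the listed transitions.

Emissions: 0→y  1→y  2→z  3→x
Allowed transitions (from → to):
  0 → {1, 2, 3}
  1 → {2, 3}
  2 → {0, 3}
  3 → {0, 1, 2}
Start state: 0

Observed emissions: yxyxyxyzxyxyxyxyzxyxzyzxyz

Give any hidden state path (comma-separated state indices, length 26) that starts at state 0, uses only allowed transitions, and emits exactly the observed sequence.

  0: obs=y cand={0,1} pick 0 [start]
  1: obs=x cand={3} pick 3 [0->3 ok]
  2: obs=y cand={0,1} pick 1 [3->1 ok]
  3: obs=x cand={3} pick 3 [1->3 ok]
  4: obs=y cand={0,1} pick 0 [3->0 ok]
  5: obs=x cand={3} pick 3 [0->3 ok]
  6: obs=y cand={0,1} pick 1 [3->1 ok]
  7: obs=z cand={2} pick 2 [1->2 ok]
  8: obs=x cand={3} pick 3 [2->3 ok]
  9: obs=y cand={0,1} pick 1 [3->1 ok]
  10: obs=x cand={3} pick 3 [1->3 ok]
  11: obs=y cand={0,1} pick 1 [3->1 ok]
  12: obs=x cand={3} pick 3 [1->3 ok]
  13: obs=y cand={0,1} pick 1 [3->1 ok]
  14: obs=x cand={3} pick 3 [1->3 ok]
  15: obs=y cand={0,1} pick 1 [3->1 ok]
  16: obs=z cand={2} pick 2 [1->2 ok]
  17: obs=x cand={3} pick 3 [2->3 ok]
  18: obs=y cand={0,1} pick 1 [3->1 ok]
  19: obs=x cand={3} pick 3 [1->3 ok]
  20: obs=z cand={2} pick 2 [3->2 ok]
  21: obs=y cand={0,1} pick 0 [2->0 ok]
  22: obs=z cand={2} pick 2 [0->2 ok]
  23: obs=x cand={3} pick 3 [2->3 ok]
  24: obs=y cand={0,1} pick 0 [3->0 ok]
  25: obs=z cand={2} pick 2 [0->2 ok]

0,3,1,3,0,3,1,2,3,1,3,1,3,1,3,1,2,3,1,3,2,0,2,3,0,2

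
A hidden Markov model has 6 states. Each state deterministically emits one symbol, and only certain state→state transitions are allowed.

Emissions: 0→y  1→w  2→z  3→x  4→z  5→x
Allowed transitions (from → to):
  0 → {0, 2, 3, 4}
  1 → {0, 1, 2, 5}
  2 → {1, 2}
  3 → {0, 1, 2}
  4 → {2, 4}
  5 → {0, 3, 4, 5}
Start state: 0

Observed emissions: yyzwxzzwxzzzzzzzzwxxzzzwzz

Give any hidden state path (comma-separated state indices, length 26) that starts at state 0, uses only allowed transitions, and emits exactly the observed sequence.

0,0,2,1,5,4,2,1,5,4,4,4,4,4,4,4,2,1,5,3,2,2,2,1,2,2

  t0 'y' -> {0}, take 0 (start)
  t1 'y' -> {0}, take 0 (0->0 ok)
  t2 'z' -> {2,4}, take 2 (0->2 ok)
  t3 'w' -> {1}, take 1 (2->1 ok)
  t4 'x' -> {3,5}, take 5 (1->5 ok)
  t5 'z' -> {2,4}, take 4 (5->4 ok)
  t6 'z' -> {2,4}, take 2 (4->2 ok)
  t7 'w' -> {1}, take 1 (2->1 ok)
  t8 'x' -> {3,5}, take 5 (1->5 ok)
  t9 'z' -> {2,4}, take 4 (5->4 ok)
  t10 'z' -> {2,4}, take 4 (4->4 ok)
  t11 'z' -> {2,4}, take 4 (4->4 ok)
  t12 'z' -> {2,4}, take 4 (4->4 ok)
  t13 'z' -> {2,4}, take 4 (4->4 ok)
  t14 'z' -> {2,4}, take 4 (4->4 ok)
  t15 'z' -> {2,4}, take 4 (4->4 ok)
  t16 'z' -> {2,4}, take 2 (4->2 ok)
  t17 'w' -> {1}, take 1 (2->1 ok)
  t18 'x' -> {3,5}, take 5 (1->5 ok)
  t19 'x' -> {3,5}, take 3 (5->3 ok)
  t20 'z' -> {2,4}, take 2 (3->2 ok)
  t21 'z' -> {2,4}, take 2 (2->2 ok)
  t22 'z' -> {2,4}, take 2 (2->2 ok)
  t23 'w' -> {1}, take 1 (2->1 ok)
  t24 'z' -> {2,4}, take 2 (1->2 ok)
  t25 'z' -> {2,4}, take 2 (2->2 ok)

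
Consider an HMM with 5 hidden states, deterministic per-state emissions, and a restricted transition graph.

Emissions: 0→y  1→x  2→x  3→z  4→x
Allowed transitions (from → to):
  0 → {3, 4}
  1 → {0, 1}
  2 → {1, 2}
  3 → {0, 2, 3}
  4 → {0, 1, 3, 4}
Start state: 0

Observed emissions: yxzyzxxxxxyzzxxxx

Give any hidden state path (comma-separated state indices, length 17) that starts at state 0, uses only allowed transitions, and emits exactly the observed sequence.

0,4,3,0,3,2,2,2,1,1,0,3,3,2,2,2,1

  [0] y  {0}  => 0  start
  [1] x  {1,2,4}  => 4  0->4 ok
  [2] z  {3}  => 3  4->3 ok
  [3] y  {0}  => 0  3->0 ok
  [4] z  {3}  => 3  0->3 ok
  [5] x  {1,2,4}  => 2  3->2 ok
  [6] x  {1,2,4}  => 2  2->2 ok
  [7] x  {1,2,4}  => 2  2->2 ok
  [8] x  {1,2,4}  => 1  2->1 ok
  [9] x  {1,2,4}  => 1  1->1 ok
  [10] y  {0}  => 0  1->0 ok
  [11] z  {3}  => 3  0->3 ok
  [12] z  {3}  => 3  3->3 ok
  [13] x  {1,2,4}  => 2  3->2 ok
  [14] x  {1,2,4}  => 2  2->2 ok
  [15] x  {1,2,4}  => 2  2->2 ok
  [16] x  {1,2,4}  => 1  2->1 ok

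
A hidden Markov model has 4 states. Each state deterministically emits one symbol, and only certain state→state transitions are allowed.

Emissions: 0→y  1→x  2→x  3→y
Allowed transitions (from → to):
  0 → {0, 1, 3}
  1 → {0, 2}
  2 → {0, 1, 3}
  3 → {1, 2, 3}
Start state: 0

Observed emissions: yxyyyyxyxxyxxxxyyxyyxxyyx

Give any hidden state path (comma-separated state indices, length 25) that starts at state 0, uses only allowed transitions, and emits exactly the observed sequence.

  pos 0: y in {0,3}, choose 0; start
  pos 1: x in {1,2}, choose 1; 0->1 ok
  pos 2: y in {0,3}, choose 0; 1->0 ok
  pos 3: y in {0,3}, choose 0; 0->0 ok
  pos 4: y in {0,3}, choose 0; 0->0 ok
  pos 5: y in {0,3}, choose 3; 0->3 ok
  pos 6: x in {1,2}, choose 1; 3->1 ok
  pos 7: y in {0,3}, choose 0; 1->0 ok
  pos 8: x in {1,2}, choose 1; 0->1 ok
  pos 9: x in {1,2}, choose 2; 1->2 ok
  pos 10: y in {0,3}, choose 3; 2->3 ok
  pos 11: x in {1,2}, choose 1; 3->1 ok
  pos 12: x in {1,2}, choose 2; 1->2 ok
  pos 13: x in {1,2}, choose 1; 2->1 ok
  pos 14: x in {1,2}, choose 2; 1->2 ok
  pos 15: y in {0,3}, choose 3; 2->3 ok
  pos 16: y in {0,3}, choose 3; 3->3 ok
  pos 17: x in {1,2}, choose 2; 3->2 ok
  pos 18: y in {0,3}, choose 0; 2->0 ok
  pos 19: y in {0,3}, choose 3; 0->3 ok
  pos 20: x in {1,2}, choose 2; 3->2 ok
  pos 21: x in {1,2}, choose 1; 2->1 ok
  pos 22: y in {0,3}, choose 0; 1->0 ok
  pos 23: y in {0,3}, choose 3; 0->3 ok
  pos 24: x in {1,2}, choose 1; 3->1 ok

0,1,0,0,0,3,1,0,1,2,3,1,2,1,2,3,3,2,0,3,2,1,0,3,1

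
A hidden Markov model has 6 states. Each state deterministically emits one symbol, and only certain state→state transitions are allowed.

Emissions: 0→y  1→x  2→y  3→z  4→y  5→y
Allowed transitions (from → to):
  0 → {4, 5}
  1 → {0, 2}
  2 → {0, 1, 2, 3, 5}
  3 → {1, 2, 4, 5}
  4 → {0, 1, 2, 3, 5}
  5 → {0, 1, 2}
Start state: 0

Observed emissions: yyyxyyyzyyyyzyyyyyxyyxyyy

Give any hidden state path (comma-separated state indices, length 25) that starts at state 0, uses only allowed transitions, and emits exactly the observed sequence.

0,4,5,1,0,5,2,3,2,2,0,4,3,4,0,4,0,4,1,0,4,1,0,5,0

  t0 'y' -> {0,2,4,5}, take 0 (start)
  t1 'y' -> {0,2,4,5}, take 4 (0->4 ok)
  t2 'y' -> {0,2,4,5}, take 5 (4->5 ok)
  t3 'x' -> {1}, take 1 (5->1 ok)
  t4 'y' -> {0,2,4,5}, take 0 (1->0 ok)
  t5 'y' -> {0,2,4,5}, take 5 (0->5 ok)
  t6 'y' -> {0,2,4,5}, take 2 (5->2 ok)
  t7 'z' -> {3}, take 3 (2->3 ok)
  t8 'y' -> {0,2,4,5}, take 2 (3->2 ok)
  t9 'y' -> {0,2,4,5}, take 2 (2->2 ok)
  t10 'y' -> {0,2,4,5}, take 0 (2->0 ok)
  t11 'y' -> {0,2,4,5}, take 4 (0->4 ok)
  t12 'z' -> {3}, take 3 (4->3 ok)
  t13 'y' -> {0,2,4,5}, take 4 (3->4 ok)
  t14 'y' -> {0,2,4,5}, take 0 (4->0 ok)
  t15 'y' -> {0,2,4,5}, take 4 (0->4 ok)
  t16 'y' -> {0,2,4,5}, take 0 (4->0 ok)
  t17 'y' -> {0,2,4,5}, take 4 (0->4 ok)
  t18 'x' -> {1}, take 1 (4->1 ok)
  t19 'y' -> {0,2,4,5}, take 0 (1->0 ok)
  t20 'y' -> {0,2,4,5}, take 4 (0->4 ok)
  t21 'x' -> {1}, take 1 (4->1 ok)
  t22 'y' -> {0,2,4,5}, take 0 (1->0 ok)
  t23 'y' -> {0,2,4,5}, take 5 (0->5 ok)
  t24 'y' -> {0,2,4,5}, take 0 (5->0 ok)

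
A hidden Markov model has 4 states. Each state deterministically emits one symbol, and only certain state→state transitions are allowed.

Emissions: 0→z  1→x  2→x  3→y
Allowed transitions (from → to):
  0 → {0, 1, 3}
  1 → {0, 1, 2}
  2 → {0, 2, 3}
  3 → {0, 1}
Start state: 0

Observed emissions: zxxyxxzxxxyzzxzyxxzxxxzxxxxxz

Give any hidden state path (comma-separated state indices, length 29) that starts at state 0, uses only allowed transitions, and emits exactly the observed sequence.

0,1,2,3,1,2,0,1,2,2,3,0,0,1,0,3,1,2,0,1,1,1,0,1,1,1,2,2,0

  [0] z  {0}  => 0  start
  [1] x  {1,2}  => 1  0->1 ok
  [2] x  {1,2}  => 2  1->2 ok
  [3] y  {3}  => 3  2->3 ok
  [4] x  {1,2}  => 1  3->1 ok
  [5] x  {1,2}  => 2  1->2 ok
  [6] z  {0}  => 0  2->0 ok
  [7] x  {1,2}  => 1  0->1 ok
  [8] x  {1,2}  => 2  1->2 ok
  [9] x  {1,2}  => 2  2->2 ok
  [10] y  {3}  => 3  2->3 ok
  [11] z  {0}  => 0  3->0 ok
  [12] z  {0}  => 0  0->0 ok
  [13] x  {1,2}  => 1  0->1 ok
  [14] z  {0}  => 0  1->0 ok
  [15] y  {3}  => 3  0->3 ok
  [16] x  {1,2}  => 1  3->1 ok
  [17] x  {1,2}  => 2  1->2 ok
  [18] z  {0}  => 0  2->0 ok
  [19] x  {1,2}  => 1  0->1 ok
  [20] x  {1,2}  => 1  1->1 ok
  [21] x  {1,2}  => 1  1->1 ok
  [22] z  {0}  => 0  1->0 ok
  [23] x  {1,2}  => 1  0->1 ok
  [24] x  {1,2}  => 1  1->1 ok
  [25] x  {1,2}  => 1  1->1 ok
  [26] x  {1,2}  => 2  1->2 ok
  [27] x  {1,2}  => 2  2->2 ok
  [28] z  {0}  => 0  2->0 ok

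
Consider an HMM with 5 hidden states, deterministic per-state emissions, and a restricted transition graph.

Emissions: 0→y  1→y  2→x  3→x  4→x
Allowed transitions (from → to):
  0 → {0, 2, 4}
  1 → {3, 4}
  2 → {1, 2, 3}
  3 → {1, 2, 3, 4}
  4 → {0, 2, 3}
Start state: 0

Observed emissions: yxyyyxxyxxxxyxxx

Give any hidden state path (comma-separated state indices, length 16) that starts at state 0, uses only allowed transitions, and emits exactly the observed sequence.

0,4,0,0,0,4,2,1,4,3,3,4,0,4,2,3

  t0 'y' -> {0,1}, take 0 (start)
  t1 'x' -> {2,3,4}, take 4 (0->4 ok)
  t2 'y' -> {0,1}, take 0 (4->0 ok)
  t3 'y' -> {0,1}, take 0 (0->0 ok)
  t4 'y' -> {0,1}, take 0 (0->0 ok)
  t5 'x' -> {2,3,4}, take 4 (0->4 ok)
  t6 'x' -> {2,3,4}, take 2 (4->2 ok)
  t7 'y' -> {0,1}, take 1 (2->1 ok)
  t8 'x' -> {2,3,4}, take 4 (1->4 ok)
  t9 'x' -> {2,3,4}, take 3 (4->3 ok)
  t10 'x' -> {2,3,4}, take 3 (3->3 ok)
  t11 'x' -> {2,3,4}, take 4 (3->4 ok)
  t12 'y' -> {0,1}, take 0 (4->0 ok)
  t13 'x' -> {2,3,4}, take 4 (0->4 ok)
  t14 'x' -> {2,3,4}, take 2 (4->2 ok)
  t15 'x' -> {2,3,4}, take 3 (2->3 ok)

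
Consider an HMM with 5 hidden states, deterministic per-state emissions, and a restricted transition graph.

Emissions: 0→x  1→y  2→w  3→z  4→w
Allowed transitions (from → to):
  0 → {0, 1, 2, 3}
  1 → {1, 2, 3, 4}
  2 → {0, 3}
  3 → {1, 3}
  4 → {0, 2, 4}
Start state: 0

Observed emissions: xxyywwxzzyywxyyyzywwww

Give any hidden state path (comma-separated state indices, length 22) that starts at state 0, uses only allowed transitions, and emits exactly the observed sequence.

0,0,1,1,4,2,0,3,3,1,1,2,0,1,1,1,3,1,4,4,4,4

  t0 'x' -> {0}, take 0 (start)
  t1 'x' -> {0}, take 0 (0->0 ok)
  t2 'y' -> {1}, take 1 (0->1 ok)
  t3 'y' -> {1}, take 1 (1->1 ok)
  t4 'w' -> {2,4}, take 4 (1->4 ok)
  t5 'w' -> {2,4}, take 2 (4->2 ok)
  t6 'x' -> {0}, take 0 (2->0 ok)
  t7 'z' -> {3}, take 3 (0->3 ok)
  t8 'z' -> {3}, take 3 (3->3 ok)
  t9 'y' -> {1}, take 1 (3->1 ok)
  t10 'y' -> {1}, take 1 (1->1 ok)
  t11 'w' -> {2,4}, take 2 (1->2 ok)
  t12 'x' -> {0}, take 0 (2->0 ok)
  t13 'y' -> {1}, take 1 (0->1 ok)
  t14 'y' -> {1}, take 1 (1->1 ok)
  t15 'y' -> {1}, take 1 (1->1 ok)
  t16 'z' -> {3}, take 3 (1->3 ok)
  t17 'y' -> {1}, take 1 (3->1 ok)
  t18 'w' -> {2,4}, take 4 (1->4 ok)
  t19 'w' -> {2,4}, take 4 (4->4 ok)
  t20 'w' -> {2,4}, take 4 (4->4 ok)
  t21 'w' -> {2,4}, take 4 (4->4 ok)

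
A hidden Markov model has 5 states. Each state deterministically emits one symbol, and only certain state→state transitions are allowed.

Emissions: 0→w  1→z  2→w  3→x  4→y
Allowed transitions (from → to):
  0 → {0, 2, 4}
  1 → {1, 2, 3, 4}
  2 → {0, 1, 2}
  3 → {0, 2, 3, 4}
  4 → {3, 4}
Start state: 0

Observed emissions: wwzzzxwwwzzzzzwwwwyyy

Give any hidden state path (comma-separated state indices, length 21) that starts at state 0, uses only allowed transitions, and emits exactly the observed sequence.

  t0 'w' -> {0,2}, take 0 (start)
  t1 'w' -> {0,2}, take 2 (0->2 ok)
  t2 'z' -> {1}, take 1 (2->1 ok)
  t3 'z' -> {1}, take 1 (1->1 ok)
  t4 'z' -> {1}, take 1 (1->1 ok)
  t5 'x' -> {3}, take 3 (1->3 ok)
  t6 'w' -> {0,2}, take 2 (3->2 ok)
  t7 'w' -> {0,2}, take 2 (2->2 ok)
  t8 'w' -> {0,2}, take 2 (2->2 ok)
  t9 'z' -> {1}, take 1 (2->1 ok)
  t10 'z' -> {1}, take 1 (1->1 ok)
  t11 'z' -> {1}, take 1 (1->1 ok)
  t12 'z' -> {1}, take 1 (1->1 ok)
  t13 'z' -> {1}, take 1 (1->1 ok)
  t14 'w' -> {0,2}, take 2 (1->2 ok)
  t15 'w' -> {0,2}, take 2 (2->2 ok)
  t16 'w' -> {0,2}, take 2 (2->2 ok)
  t17 'w' -> {0,2}, take 0 (2->0 ok)
  t18 'y' -> {4}, take 4 (0->4 ok)
  t19 'y' -> {4}, take 4 (4->4 ok)
  t20 'y' -> {4}, take 4 (4->4 ok)

0,2,1,1,1,3,2,2,2,1,1,1,1,1,2,2,2,0,4,4,4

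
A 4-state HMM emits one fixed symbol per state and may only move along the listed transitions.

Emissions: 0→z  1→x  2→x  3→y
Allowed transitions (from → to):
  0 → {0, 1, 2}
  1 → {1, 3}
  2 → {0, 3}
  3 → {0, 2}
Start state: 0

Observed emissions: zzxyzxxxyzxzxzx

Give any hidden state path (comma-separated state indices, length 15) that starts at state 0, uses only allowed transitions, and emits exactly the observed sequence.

  pos 0: z in {0}, choose 0; start
  pos 1: z in {0}, choose 0; 0->0 ok
  pos 2: x in {1,2}, choose 1; 0->1 ok
  pos 3: y in {3}, choose 3; 1->3 ok
  pos 4: z in {0}, choose 0; 3->0 ok
  pos 5: x in {1,2}, choose 1; 0->1 ok
  pos 6: x in {1,2}, choose 1; 1->1 ok
  pos 7: x in {1,2}, choose 1; 1->1 ok
  pos 8: y in {3}, choose 3; 1->3 ok
  pos 9: z in {0}, choose 0; 3->0 ok
  pos 10: x in {1,2}, choose 2; 0->2 ok
  pos 11: z in {0}, choose 0; 2->0 ok
  pos 12: x in {1,2}, choose 2; 0->2 ok
  pos 13: z in {0}, choose 0; 2->0 ok
  pos 14: x in {1,2}, choose 1; 0->1 ok

0,0,1,3,0,1,1,1,3,0,2,0,2,0,1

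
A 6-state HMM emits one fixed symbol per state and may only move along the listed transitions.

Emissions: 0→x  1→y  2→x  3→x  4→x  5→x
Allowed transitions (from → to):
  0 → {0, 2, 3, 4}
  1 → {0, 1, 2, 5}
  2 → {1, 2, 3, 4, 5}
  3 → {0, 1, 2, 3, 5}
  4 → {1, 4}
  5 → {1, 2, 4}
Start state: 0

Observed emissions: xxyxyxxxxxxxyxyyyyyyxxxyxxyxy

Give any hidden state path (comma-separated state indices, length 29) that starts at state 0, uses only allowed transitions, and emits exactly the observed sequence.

  pos 0: x in {0,2,3,4,5}, choose 0; start
  pos 1: x in {0,2,3,4,5}, choose 4; 0->4 ok
  pos 2: y in {1}, choose 1; 4->1 ok
  pos 3: x in {0,2,3,4,5}, choose 5; 1->5 ok
  pos 4: y in {1}, choose 1; 5->1 ok
  pos 5: x in {0,2,3,4,5}, choose 0; 1->0 ok
  pos 6: x in {0,2,3,4,5}, choose 0; 0->0 ok
  pos 7: x in {0,2,3,4,5}, choose 2; 0->2 ok
  pos 8: x in {0,2,3,4,5}, choose 5; 2->5 ok
  pos 9: x in {0,2,3,4,5}, choose 2; 5->2 ok
  pos 10: x in {0,2,3,4,5}, choose 3; 2->3 ok
  pos 11: x in {0,2,3,4,5}, choose 3; 3->3 ok
  pos 12: y in {1}, choose 1; 3->1 ok
  pos 13: x in {0,2,3,4,5}, choose 2; 1->2 ok
  pos 14: y in {1}, choose 1; 2->1 ok
  pos 15: y in {1}, choose 1; 1->1 ok
  pos 16: y in {1}, choose 1; 1->1 ok
  pos 17: y in {1}, choose 1; 1->1 ok
  pos 18: y in {1}, choose 1; 1->1 ok
  pos 19: y in {1}, choose 1; 1->1 ok
  pos 20: x in {0,2,3,4,5}, choose 2; 1->2 ok
  pos 21: x in {0,2,3,4,5}, choose 2; 2->2 ok
  pos 22: x in {0,2,3,4,5}, choose 4; 2->4 ok
  pos 23: y in {1}, choose 1; 4->1 ok
  pos 24: x in {0,2,3,4,5}, choose 5; 1->5 ok
  pos 25: x in {0,2,3,4,5}, choose 4; 5->4 ok
  pos 26: y in {1}, choose 1; 4->1 ok
  pos 27: x in {0,2,3,4,5}, choose 5; 1->5 ok
  pos 28: y in {1}, choose 1; 5->1 ok

0,4,1,5,1,0,0,2,5,2,3,3,1,2,1,1,1,1,1,1,2,2,4,1,5,4,1,5,1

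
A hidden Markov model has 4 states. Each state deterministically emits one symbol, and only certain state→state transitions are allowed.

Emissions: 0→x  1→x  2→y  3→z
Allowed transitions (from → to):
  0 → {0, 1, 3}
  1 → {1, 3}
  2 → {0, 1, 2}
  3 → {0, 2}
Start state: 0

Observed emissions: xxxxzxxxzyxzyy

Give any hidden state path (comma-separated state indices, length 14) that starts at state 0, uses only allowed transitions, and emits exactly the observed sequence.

  0: obs=x cand={0,1} pick 0 [start]
  1: obs=x cand={0,1} pick 0 [0->0 ok]
  2: obs=x cand={0,1} pick 0 [0->0 ok]
  3: obs=x cand={0,1} pick 1 [0->1 ok]
  4: obs=z cand={3} pick 3 [1->3 ok]
  5: obs=x cand={0,1} pick 0 [3->0 ok]
  6: obs=x cand={0,1} pick 0 [0->0 ok]
  7: obs=x cand={0,1} pick 0 [0->0 ok]
  8: obs=z cand={3} pick 3 [0->3 ok]
  9: obs=y cand={2} pick 2 [3->2 ok]
  10: obs=x cand={0,1} pick 1 [2->1 ok]
  11: obs=z cand={3} pick 3 [1->3 ok]
  12: obs=y cand={2} pick 2 [3->2 ok]
  13: obs=y cand={2} pick 2 [2->2 ok]

0,0,0,1,3,0,0,0,3,2,1,3,2,2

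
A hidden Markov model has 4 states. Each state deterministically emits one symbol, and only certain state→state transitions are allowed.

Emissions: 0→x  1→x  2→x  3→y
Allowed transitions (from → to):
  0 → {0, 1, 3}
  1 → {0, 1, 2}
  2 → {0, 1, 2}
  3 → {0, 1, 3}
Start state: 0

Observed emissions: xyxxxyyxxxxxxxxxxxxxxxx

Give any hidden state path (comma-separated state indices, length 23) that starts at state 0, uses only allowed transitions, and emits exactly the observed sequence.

0,3,1,2,0,3,3,1,1,1,1,0,1,2,0,1,0,1,2,0,0,1,2

  pos 0: x in {0,1,2}, choose 0; start
  pos 1: y in {3}, choose 3; 0->3 ok
  pos 2: x in {0,1,2}, choose 1; 3->1 ok
  pos 3: x in {0,1,2}, choose 2; 1->2 ok
  pos 4: x in {0,1,2}, choose 0; 2->0 ok
  pos 5: y in {3}, choose 3; 0->3 ok
  pos 6: y in {3}, choose 3; 3->3 ok
  pos 7: x in {0,1,2}, choose 1; 3->1 ok
  pos 8: x in {0,1,2}, choose 1; 1->1 ok
  pos 9: x in {0,1,2}, choose 1; 1->1 ok
  pos 10: x in {0,1,2}, choose 1; 1->1 ok
  pos 11: x in {0,1,2}, choose 0; 1->0 ok
  pos 12: x in {0,1,2}, choose 1; 0->1 ok
  pos 13: x in {0,1,2}, choose 2; 1->2 ok
  pos 14: x in {0,1,2}, choose 0; 2->0 ok
  pos 15: x in {0,1,2}, choose 1; 0->1 ok
  pos 16: x in {0,1,2}, choose 0; 1->0 ok
  pos 17: x in {0,1,2}, choose 1; 0->1 ok
  pos 18: x in {0,1,2}, choose 2; 1->2 ok
  pos 19: x in {0,1,2}, choose 0; 2->0 ok
  pos 20: x in {0,1,2}, choose 0; 0->0 ok
  pos 21: x in {0,1,2}, choose 1; 0->1 ok
  pos 22: x in {0,1,2}, choose 2; 1->2 ok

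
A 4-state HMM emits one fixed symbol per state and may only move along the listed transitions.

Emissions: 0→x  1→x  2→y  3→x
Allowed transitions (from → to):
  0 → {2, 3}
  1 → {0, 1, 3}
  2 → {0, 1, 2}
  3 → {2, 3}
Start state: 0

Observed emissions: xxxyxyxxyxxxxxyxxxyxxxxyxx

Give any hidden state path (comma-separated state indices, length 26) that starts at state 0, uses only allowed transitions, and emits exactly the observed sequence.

0,3,3,2,0,2,1,0,2,1,1,1,1,0,2,0,3,3,2,0,3,3,3,2,1,3

  0: obs=x cand={0,1,3} pick 0 [start]
  1: obs=x cand={0,1,3} pick 3 [0->3 ok]
  2: obs=x cand={0,1,3} pick 3 [3->3 ok]
  3: obs=y cand={2} pick 2 [3->2 ok]
  4: obs=x cand={0,1,3} pick 0 [2->0 ok]
  5: obs=y cand={2} pick 2 [0->2 ok]
  6: obs=x cand={0,1,3} pick 1 [2->1 ok]
  7: obs=x cand={0,1,3} pick 0 [1->0 ok]
  8: obs=y cand={2} pick 2 [0->2 ok]
  9: obs=x cand={0,1,3} pick 1 [2->1 ok]
  10: obs=x cand={0,1,3} pick 1 [1->1 ok]
  11: obs=x cand={0,1,3} pick 1 [1->1 ok]
  12: obs=x cand={0,1,3} pick 1 [1->1 ok]
  13: obs=x cand={0,1,3} pick 0 [1->0 ok]
  14: obs=y cand={2} pick 2 [0->2 ok]
  15: obs=x cand={0,1,3} pick 0 [2->0 ok]
  16: obs=x cand={0,1,3} pick 3 [0->3 ok]
  17: obs=x cand={0,1,3} pick 3 [3->3 ok]
  18: obs=y cand={2} pick 2 [3->2 ok]
  19: obs=x cand={0,1,3} pick 0 [2->0 ok]
  20: obs=x cand={0,1,3} pick 3 [0->3 ok]
  21: obs=x cand={0,1,3} pick 3 [3->3 ok]
  22: obs=x cand={0,1,3} pick 3 [3->3 ok]
  23: obs=y cand={2} pick 2 [3->2 ok]
  24: obs=x cand={0,1,3} pick 1 [2->1 ok]
  25: obs=x cand={0,1,3} pick 3 [1->3 ok]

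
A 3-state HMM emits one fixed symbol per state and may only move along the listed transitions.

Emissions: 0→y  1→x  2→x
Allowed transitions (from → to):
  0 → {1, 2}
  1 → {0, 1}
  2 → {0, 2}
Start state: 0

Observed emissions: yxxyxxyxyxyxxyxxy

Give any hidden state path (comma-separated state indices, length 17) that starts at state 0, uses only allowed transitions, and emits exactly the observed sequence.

  t0 'y' -> {0}, take 0 (start)
  t1 'x' -> {1,2}, take 1 (0->1 ok)
  t2 'x' -> {1,2}, take 1 (1->1 ok)
  t3 'y' -> {0}, take 0 (1->0 ok)
  t4 'x' -> {1,2}, take 1 (0->1 ok)
  t5 'x' -> {1,2}, take 1 (1->1 ok)
  t6 'y' -> {0}, take 0 (1->0 ok)
  t7 'x' -> {1,2}, take 2 (0->2 ok)
  t8 'y' -> {0}, take 0 (2->0 ok)
  t9 'x' -> {1,2}, take 2 (0->2 ok)
  t10 'y' -> {0}, take 0 (2->0 ok)
  t11 'x' -> {1,2}, take 1 (0->1 ok)
  t12 'x' -> {1,2}, take 1 (1->1 ok)
  t13 'y' -> {0}, take 0 (1->0 ok)
  t14 'x' -> {1,2}, take 2 (0->2 ok)
  t15 'x' -> {1,2}, take 2 (2->2 ok)
  t16 'y' -> {0}, take 0 (2->0 ok)

0,1,1,0,1,1,0,2,0,2,0,1,1,0,2,2,0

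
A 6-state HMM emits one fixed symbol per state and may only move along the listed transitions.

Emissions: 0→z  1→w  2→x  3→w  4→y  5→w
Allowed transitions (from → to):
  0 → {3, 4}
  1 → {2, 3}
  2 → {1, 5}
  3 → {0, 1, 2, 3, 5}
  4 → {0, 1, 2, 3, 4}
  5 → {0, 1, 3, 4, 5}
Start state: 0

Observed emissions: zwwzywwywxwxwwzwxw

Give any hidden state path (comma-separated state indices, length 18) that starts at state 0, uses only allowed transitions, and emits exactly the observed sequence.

0,3,5,0,4,3,5,4,1,2,1,2,1,3,0,3,2,5

  [0] z  {0}  => 0  start
  [1] w  {1,3,5}  => 3  0->3 ok
  [2] w  {1,3,5}  => 5  3->5 ok
  [3] z  {0}  => 0  5->0 ok
  [4] y  {4}  => 4  0->4 ok
  [5] w  {1,3,5}  => 3  4->3 ok
  [6] w  {1,3,5}  => 5  3->5 ok
  [7] y  {4}  => 4  5->4 ok
  [8] w  {1,3,5}  => 1  4->1 ok
  [9] x  {2}  => 2  1->2 ok
  [10] w  {1,3,5}  => 1  2->1 ok
  [11] x  {2}  => 2  1->2 ok
  [12] w  {1,3,5}  => 1  2->1 ok
  [13] w  {1,3,5}  => 3  1->3 ok
  [14] z  {0}  => 0  3->0 ok
  [15] w  {1,3,5}  => 3  0->3 ok
  [16] x  {2}  => 2  3->2 ok
  [17] w  {1,3,5}  => 5  2->5 ok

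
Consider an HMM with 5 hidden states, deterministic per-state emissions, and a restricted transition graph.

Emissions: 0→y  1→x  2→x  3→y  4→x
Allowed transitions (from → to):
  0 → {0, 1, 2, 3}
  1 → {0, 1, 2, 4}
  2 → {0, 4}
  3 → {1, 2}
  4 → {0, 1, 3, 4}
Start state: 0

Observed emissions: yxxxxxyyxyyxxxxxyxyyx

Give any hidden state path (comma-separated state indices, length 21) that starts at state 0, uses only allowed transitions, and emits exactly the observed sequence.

0,1,1,4,1,2,0,0,2,0,0,2,4,1,4,4,0,1,0,3,2

  pos 0: y in {0,3}, choose 0; start
  pos 1: x in {1,2,4}, choose 1; 0->1 ok
  pos 2: x in {1,2,4}, choose 1; 1->1 ok
  pos 3: x in {1,2,4}, choose 4; 1->4 ok
  pos 4: x in {1,2,4}, choose 1; 4->1 ok
  pos 5: x in {1,2,4}, choose 2; 1->2 ok
  pos 6: y in {0,3}, choose 0; 2->0 ok
  pos 7: y in {0,3}, choose 0; 0->0 ok
  pos 8: x in {1,2,4}, choose 2; 0->2 ok
  pos 9: y in {0,3}, choose 0; 2->0 ok
  pos 10: y in {0,3}, choose 0; 0->0 ok
  pos 11: x in {1,2,4}, choose 2; 0->2 ok
  pos 12: x in {1,2,4}, choose 4; 2->4 ok
  pos 13: x in {1,2,4}, choose 1; 4->1 ok
  pos 14: x in {1,2,4}, choose 4; 1->4 ok
  pos 15: x in {1,2,4}, choose 4; 4->4 ok
  pos 16: y in {0,3}, choose 0; 4->0 ok
  pos 17: x in {1,2,4}, choose 1; 0->1 ok
  pos 18: y in {0,3}, choose 0; 1->0 ok
  pos 19: y in {0,3}, choose 3; 0->3 ok
  pos 20: x in {1,2,4}, choose 2; 3->2 ok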